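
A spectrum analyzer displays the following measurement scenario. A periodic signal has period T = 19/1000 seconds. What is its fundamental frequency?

The fundamental frequency is the reciprocal of the period.
f = 1/T = 1/(19/1000) = 1000/19 Hz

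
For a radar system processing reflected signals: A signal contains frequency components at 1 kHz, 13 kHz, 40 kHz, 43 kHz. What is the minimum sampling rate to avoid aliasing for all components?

The highest frequency component is f_max = 43 kHz.
Nyquist rate = 2 * f_max = 2 * 43 kHz = 86 kHz.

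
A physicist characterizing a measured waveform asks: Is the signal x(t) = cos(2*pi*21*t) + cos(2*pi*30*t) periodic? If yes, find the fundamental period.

f1 = 21 Hz, f2 = 30 Hz
Period T1 = 1/21, T2 = 1/30
Ratio T1/T2 = 30/21, which is rational.
The signal is periodic with fundamental period T = 1/GCD(21,30) = 1/3 s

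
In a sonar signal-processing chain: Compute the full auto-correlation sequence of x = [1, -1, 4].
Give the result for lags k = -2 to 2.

r_xx[k] = sum_m x[m]*x[m+k], indexed from 0, for k = -2 to 2:
  r_xx[-2] = x[2]*x[0] = 4
  r_xx[-1] = x[1]*x[0] + x[2]*x[1] = -5
  r_xx[0] = x[0]*x[0] + x[1]*x[1] + x[2]*x[2] = 18
  r_xx[1] = x[0]*x[1] + x[1]*x[2] = -5
  r_xx[2] = x[0]*x[2] = 4
r_xx = [4, -5, 18, -5, 4]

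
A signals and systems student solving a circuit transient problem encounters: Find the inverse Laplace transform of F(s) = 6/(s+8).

Standard pair: k/(s+a) <-> k*e^(-at)*u(t)
With k=6, a=8: f(t) = 6*e^(-8t)*u(t)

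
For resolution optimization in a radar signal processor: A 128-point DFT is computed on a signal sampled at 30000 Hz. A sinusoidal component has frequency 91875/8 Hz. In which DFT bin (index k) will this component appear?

DFT frequency resolution = f_s/N = 30000/128 = 1875/8 Hz
Bin index k = f_signal / resolution = 91875/8 / 1875/8 = 49
The signal frequency 91875/8 Hz falls in DFT bin k = 49.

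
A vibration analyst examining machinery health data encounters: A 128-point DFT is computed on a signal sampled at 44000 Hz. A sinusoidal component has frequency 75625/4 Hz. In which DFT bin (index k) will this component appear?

DFT frequency resolution = f_s/N = 44000/128 = 1375/4 Hz
Bin index k = f_signal / resolution = 75625/4 / 1375/4 = 55
The signal frequency 75625/4 Hz falls in DFT bin k = 55.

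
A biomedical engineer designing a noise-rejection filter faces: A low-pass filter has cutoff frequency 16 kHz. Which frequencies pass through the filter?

A low-pass filter passes all frequencies below the cutoff frequency 16 kHz and attenuates higher frequencies.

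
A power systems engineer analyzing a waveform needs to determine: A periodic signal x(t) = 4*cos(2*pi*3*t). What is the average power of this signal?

Average power of A*cos(wt) is A^2/2.
P = 4^2 / 2 = 16/2 = 8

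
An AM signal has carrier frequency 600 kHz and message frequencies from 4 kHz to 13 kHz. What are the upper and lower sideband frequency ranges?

Upper sideband (USB) = fc + [fm_low, fm_high] = 600 + [4, 13] = [604, 613] kHz
Lower sideband (LSB) = fc - [fm_high, fm_low] = 600 - [13, 4] = [587, 596] kHz
Total occupied spectrum: 587 kHz to 613 kHz (plus carrier at 600 kHz)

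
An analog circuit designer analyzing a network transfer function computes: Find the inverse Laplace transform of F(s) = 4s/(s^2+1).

Standard pair: s/(s^2+w^2) <-> cos(wt)*u(t)
With k=4, w=1: f(t) = 4*cos(t)*u(t)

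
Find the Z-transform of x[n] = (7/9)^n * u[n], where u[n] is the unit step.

The Z-transform of a^n * u[n] is z/(z-a) for |z| > |a|.
Here a = 7/9, so X(z) = z/(z - (7/9)) = 9z/(9z - 7)
ROC: |z| > 7/9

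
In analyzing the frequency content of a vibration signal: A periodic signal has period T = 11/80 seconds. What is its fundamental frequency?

The fundamental frequency is the reciprocal of the period.
f = 1/T = 1/(11/80) = 80/11 Hz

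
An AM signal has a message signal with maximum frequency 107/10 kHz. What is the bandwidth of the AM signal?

In AM (double-sideband), the bandwidth is twice the message frequency.
BW = 2 * f_m = 2 * 107/10 kHz = 107/5 kHz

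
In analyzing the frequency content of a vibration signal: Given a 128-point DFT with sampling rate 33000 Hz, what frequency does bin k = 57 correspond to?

The frequency of DFT bin k is: f_k = k * f_s / N
f_57 = 57 * 33000 / 128 = 235125/16 Hz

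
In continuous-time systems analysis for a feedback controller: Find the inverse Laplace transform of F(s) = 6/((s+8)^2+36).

Standard pair: w/((s+a)^2+w^2) <-> e^(-at)*sin(wt)*u(t)
With a=8, w=6: f(t) = e^(-8t)*sin(6t)*u(t)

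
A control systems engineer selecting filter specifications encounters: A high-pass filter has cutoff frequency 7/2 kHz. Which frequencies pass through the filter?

A high-pass filter passes all frequencies above the cutoff frequency 7/2 kHz and attenuates lower frequencies.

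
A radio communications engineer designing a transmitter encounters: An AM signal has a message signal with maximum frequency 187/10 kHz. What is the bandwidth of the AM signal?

In AM (double-sideband), the bandwidth is twice the message frequency.
BW = 2 * f_m = 2 * 187/10 kHz = 187/5 kHz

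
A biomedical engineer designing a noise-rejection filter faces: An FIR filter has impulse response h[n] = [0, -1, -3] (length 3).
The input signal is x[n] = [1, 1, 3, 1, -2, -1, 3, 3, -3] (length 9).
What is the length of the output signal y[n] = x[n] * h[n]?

For linear convolution, the output length is:
len(y) = len(x) + len(h) - 1 = 9 + 3 - 1 = 11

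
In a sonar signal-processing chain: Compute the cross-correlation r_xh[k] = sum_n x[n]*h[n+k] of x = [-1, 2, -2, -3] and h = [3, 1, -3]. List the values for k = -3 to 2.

Both sequences indexed from 0 and zero outside their support.
Lags with overlap: k = -3 to 2.
  r_xh[-3] = x[3]*h[0] = -9
  r_xh[-2] = x[2]*h[0] + x[3]*h[1] = -9
  r_xh[-1] = x[1]*h[0] + x[2]*h[1] + x[3]*h[2] = 13
  r_xh[0] = x[0]*h[0] + x[1]*h[1] + x[2]*h[2] = 5
  r_xh[1] = x[0]*h[1] + x[1]*h[2] = -7
  r_xh[2] = x[0]*h[2] = 3
r_xh = [-9, -9, 13, 5, -7, 3] (for k = -3, ..., 2)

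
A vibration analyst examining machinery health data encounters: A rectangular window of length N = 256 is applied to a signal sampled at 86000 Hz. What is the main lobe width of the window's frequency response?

For a rectangular window of length N,
the main lobe width in frequency is 2*f_s/N.
= 2*86000/256 = 5375/8 Hz
This determines the minimum frequency separation for resolving two sinusoids.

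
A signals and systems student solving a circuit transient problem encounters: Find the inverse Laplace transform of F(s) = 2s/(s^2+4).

Standard pair: s/(s^2+w^2) <-> cos(wt)*u(t)
With k=2, w=2: f(t) = 2*cos(2t)*u(t)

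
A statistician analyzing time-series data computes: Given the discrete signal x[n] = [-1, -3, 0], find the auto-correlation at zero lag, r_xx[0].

The auto-correlation at zero lag r_xx[0] equals the signal energy.
r_xx[0] = sum of x[n]^2 = (-1)^2 + (-3)^2 + 0^2
= 1 + 9 + 0 = 10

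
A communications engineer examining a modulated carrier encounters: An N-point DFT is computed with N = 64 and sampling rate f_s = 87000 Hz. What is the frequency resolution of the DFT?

DFT frequency resolution = f_s / N
= 87000 / 64 = 10875/8 Hz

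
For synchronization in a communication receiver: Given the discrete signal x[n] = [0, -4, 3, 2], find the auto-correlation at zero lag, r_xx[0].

The auto-correlation at zero lag r_xx[0] equals the signal energy.
r_xx[0] = sum of x[n]^2 = 0^2 + (-4)^2 + 3^2 + 2^2
= 0 + 16 + 9 + 4 = 29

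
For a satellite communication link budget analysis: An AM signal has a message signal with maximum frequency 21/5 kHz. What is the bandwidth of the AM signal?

In AM (double-sideband), the bandwidth is twice the message frequency.
BW = 2 * f_m = 2 * 21/5 kHz = 42/5 kHz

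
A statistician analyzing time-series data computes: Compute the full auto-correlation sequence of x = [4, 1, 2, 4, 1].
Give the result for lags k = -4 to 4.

r_xx[k] = sum_m x[m]*x[m+k], indexed from 0, for k = -4 to 4:
  r_xx[-4] = x[4]*x[0] = 4
  r_xx[-3] = x[3]*x[0] + x[4]*x[1] = 17
  r_xx[-2] = x[2]*x[0] + x[3]*x[1] + x[4]*x[2] = 14
  r_xx[-1] = x[1]*x[0] + x[2]*x[1] + x[3]*x[2] + x[4]*x[3] = 18
  r_xx[0] = x[0]*x[0] + x[1]*x[1] + x[2]*x[2] + x[3]*x[3] + x[4]*x[4] = 38
  r_xx[1] = x[0]*x[1] + x[1]*x[2] + x[2]*x[3] + x[3]*x[4] = 18
  r_xx[2] = x[0]*x[2] + x[1]*x[3] + x[2]*x[4] = 14
  r_xx[3] = x[0]*x[3] + x[1]*x[4] = 17
  r_xx[4] = x[0]*x[4] = 4
r_xx = [4, 17, 14, 18, 38, 18, 14, 17, 4]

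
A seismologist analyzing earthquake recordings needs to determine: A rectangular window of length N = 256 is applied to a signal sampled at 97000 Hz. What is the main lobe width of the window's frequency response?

For a rectangular window of length N,
the main lobe width in frequency is 2*f_s/N.
= 2*97000/256 = 12125/16 Hz
This determines the minimum frequency separation for resolving two sinusoids.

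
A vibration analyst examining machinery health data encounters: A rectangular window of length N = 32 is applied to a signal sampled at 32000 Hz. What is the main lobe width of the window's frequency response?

For a rectangular window of length N,
the main lobe width in frequency is 2*f_s/N.
= 2*32000/32 = 2000 Hz
This determines the minimum frequency separation for resolving two sinusoids.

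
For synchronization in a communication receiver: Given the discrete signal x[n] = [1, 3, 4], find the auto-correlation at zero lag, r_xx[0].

The auto-correlation at zero lag r_xx[0] equals the signal energy.
r_xx[0] = sum of x[n]^2 = 1^2 + 3^2 + 4^2
= 1 + 9 + 16 = 26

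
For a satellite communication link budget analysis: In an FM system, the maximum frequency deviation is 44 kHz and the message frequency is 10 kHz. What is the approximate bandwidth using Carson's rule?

Carson's rule: BW = 2*(delta_f + f_m)
= 2*(44 + 10) kHz = 108 kHz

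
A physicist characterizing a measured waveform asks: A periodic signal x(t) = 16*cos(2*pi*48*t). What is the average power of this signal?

Average power of A*cos(wt) is A^2/2.
P = 16^2 / 2 = 256/2 = 128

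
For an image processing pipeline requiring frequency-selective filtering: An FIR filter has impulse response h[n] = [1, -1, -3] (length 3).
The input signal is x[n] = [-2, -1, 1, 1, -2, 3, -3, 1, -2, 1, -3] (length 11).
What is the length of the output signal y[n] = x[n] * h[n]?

For linear convolution, the output length is:
len(y) = len(x) + len(h) - 1 = 11 + 3 - 1 = 13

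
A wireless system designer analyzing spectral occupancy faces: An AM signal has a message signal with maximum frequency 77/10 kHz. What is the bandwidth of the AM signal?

In AM (double-sideband), the bandwidth is twice the message frequency.
BW = 2 * f_m = 2 * 77/10 kHz = 77/5 kHz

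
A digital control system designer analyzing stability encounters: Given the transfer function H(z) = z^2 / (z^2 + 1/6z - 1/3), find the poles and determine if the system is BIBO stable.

Poles are roots of the denominator: z^2 + 1/6z - 1/3 = 0.
Quadratic formula: z = [-(1/6) +/- sqrt((1/6)^2 - 4*(-1/3))] / 2
Discriminant = 1/36 + 4/3 = 49/36; sqrt = 7/6.
z = (-1/6 +/- 7/6) / 2 => z = 1/2 or z = -2/3.
|p1| = 2/3, |p2| = 1/2.
For BIBO stability, all poles must lie inside the unit circle (|p| < 1).
System is STABLE since both |p| < 1.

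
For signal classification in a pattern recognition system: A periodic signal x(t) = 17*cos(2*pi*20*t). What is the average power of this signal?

Average power of A*cos(wt) is A^2/2.
P = 17^2 / 2 = 289/2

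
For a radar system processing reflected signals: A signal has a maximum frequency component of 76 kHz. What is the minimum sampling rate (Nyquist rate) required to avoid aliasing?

By the Nyquist-Shannon sampling theorem,
the minimum sampling rate (Nyquist rate) must be at least 2 * f_max.
Nyquist rate = 2 * 76 kHz = 152 kHz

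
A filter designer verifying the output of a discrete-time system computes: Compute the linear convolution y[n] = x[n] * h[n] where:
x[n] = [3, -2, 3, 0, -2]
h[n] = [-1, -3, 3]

y[n] = sum_k x[k]*h[n-k]. Output length = len(x) + len(h) - 1 = 5 + 3 - 1 = 7.
y[0] = 3*-1 = -3
y[1] = -2*-1 + 3*-3 = -7
y[2] = 3*-1 + -2*-3 + 3*3 = 12
y[3] = 0*-1 + 3*-3 + -2*3 = -15
y[4] = -2*-1 + 0*-3 + 3*3 = 11
y[5] = -2*-3 + 0*3 = 6
y[6] = -2*3 = -6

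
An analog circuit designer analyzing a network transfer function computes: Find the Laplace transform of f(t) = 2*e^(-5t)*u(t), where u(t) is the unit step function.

Standard Laplace transform pair:
e^(-at)*u(t) <-> 1/(s+a)
With a = 5: L{2*e^(-5t)*u(t)} = 2/(s+5), ROC: Re(s) > -5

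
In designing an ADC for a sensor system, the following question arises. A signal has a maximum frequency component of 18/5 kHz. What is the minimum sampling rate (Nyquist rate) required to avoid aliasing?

By the Nyquist-Shannon sampling theorem,
the minimum sampling rate (Nyquist rate) must be at least 2 * f_max.
Nyquist rate = 2 * 18/5 kHz = 36/5 kHz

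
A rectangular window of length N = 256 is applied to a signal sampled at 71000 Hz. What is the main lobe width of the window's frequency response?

For a rectangular window of length N,
the main lobe width in frequency is 2*f_s/N.
= 2*71000/256 = 8875/16 Hz
This determines the minimum frequency separation for resolving two sinusoids.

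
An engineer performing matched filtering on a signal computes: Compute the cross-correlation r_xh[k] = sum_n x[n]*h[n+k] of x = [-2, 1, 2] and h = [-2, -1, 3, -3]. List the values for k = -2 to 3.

Both sequences indexed from 0 and zero outside their support.
Lags with overlap: k = -2 to 3.
  r_xh[-2] = x[2]*h[0] = -4
  r_xh[-1] = x[1]*h[0] + x[2]*h[1] = -4
  r_xh[0] = x[0]*h[0] + x[1]*h[1] + x[2]*h[2] = 9
  r_xh[1] = x[0]*h[1] + x[1]*h[2] + x[2]*h[3] = -1
  r_xh[2] = x[0]*h[2] + x[1]*h[3] = -9
  r_xh[3] = x[0]*h[3] = 6
r_xh = [-4, -4, 9, -1, -9, 6] (for k = -2, ..., 3)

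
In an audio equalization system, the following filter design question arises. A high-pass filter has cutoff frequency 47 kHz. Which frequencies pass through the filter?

A high-pass filter passes all frequencies above the cutoff frequency 47 kHz and attenuates lower frequencies.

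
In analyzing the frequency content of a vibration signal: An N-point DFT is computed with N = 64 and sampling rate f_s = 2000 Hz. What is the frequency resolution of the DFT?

DFT frequency resolution = f_s / N
= 2000 / 64 = 125/4 Hz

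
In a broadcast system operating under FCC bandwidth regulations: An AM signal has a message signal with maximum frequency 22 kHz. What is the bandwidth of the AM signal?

In AM (double-sideband), the bandwidth is twice the message frequency.
BW = 2 * f_m = 2 * 22 kHz = 44 kHz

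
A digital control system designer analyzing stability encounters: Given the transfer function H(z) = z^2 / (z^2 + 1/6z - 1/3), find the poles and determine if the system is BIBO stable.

Poles are roots of the denominator: z^2 + 1/6z - 1/3 = 0.
Quadratic formula: z = [-(1/6) +/- sqrt((1/6)^2 - 4*(-1/3))] / 2
Discriminant = 1/36 + 4/3 = 49/36; sqrt = 7/6.
z = (-1/6 +/- 7/6) / 2 => z = 1/2 or z = -2/3.
|p1| = 2/3, |p2| = 1/2.
For BIBO stability, all poles must lie inside the unit circle (|p| < 1).
System is STABLE since both |p| < 1.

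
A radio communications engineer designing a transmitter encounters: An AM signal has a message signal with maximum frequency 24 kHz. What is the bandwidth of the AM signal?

In AM (double-sideband), the bandwidth is twice the message frequency.
BW = 2 * f_m = 2 * 24 kHz = 48 kHz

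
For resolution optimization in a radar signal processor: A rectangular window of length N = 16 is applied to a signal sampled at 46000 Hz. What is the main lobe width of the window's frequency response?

For a rectangular window of length N,
the main lobe width in frequency is 2*f_s/N.
= 2*46000/16 = 5750 Hz
This determines the minimum frequency separation for resolving two sinusoids.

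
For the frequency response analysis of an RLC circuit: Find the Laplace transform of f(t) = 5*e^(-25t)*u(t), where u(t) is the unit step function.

Standard Laplace transform pair:
e^(-at)*u(t) <-> 1/(s+a)
With a = 25: L{5*e^(-25t)*u(t)} = 5/(s+25), ROC: Re(s) > -25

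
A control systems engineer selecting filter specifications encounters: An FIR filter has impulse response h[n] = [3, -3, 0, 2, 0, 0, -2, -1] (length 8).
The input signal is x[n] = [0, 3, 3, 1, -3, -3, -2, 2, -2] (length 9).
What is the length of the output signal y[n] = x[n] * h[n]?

For linear convolution, the output length is:
len(y) = len(x) + len(h) - 1 = 9 + 8 - 1 = 16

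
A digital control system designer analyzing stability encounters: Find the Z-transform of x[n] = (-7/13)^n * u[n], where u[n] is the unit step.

The Z-transform of a^n * u[n] is z/(z-a) for |z| > |a|.
Here a = -7/13, so X(z) = z/(z - (-7/13)) = 13z/(13z + 7)
ROC: |z| > 7/13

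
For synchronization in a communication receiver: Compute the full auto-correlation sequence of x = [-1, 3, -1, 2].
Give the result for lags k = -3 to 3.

r_xx[k] = sum_m x[m]*x[m+k], indexed from 0, for k = -3 to 3:
  r_xx[-3] = x[3]*x[0] = -2
  r_xx[-2] = x[2]*x[0] + x[3]*x[1] = 7
  r_xx[-1] = x[1]*x[0] + x[2]*x[1] + x[3]*x[2] = -8
  r_xx[0] = x[0]*x[0] + x[1]*x[1] + x[2]*x[2] + x[3]*x[3] = 15
  r_xx[1] = x[0]*x[1] + x[1]*x[2] + x[2]*x[3] = -8
  r_xx[2] = x[0]*x[2] + x[1]*x[3] = 7
  r_xx[3] = x[0]*x[3] = -2
r_xx = [-2, 7, -8, 15, -8, 7, -2]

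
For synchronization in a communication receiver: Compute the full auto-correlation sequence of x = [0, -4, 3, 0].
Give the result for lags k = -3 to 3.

r_xx[k] = sum_m x[m]*x[m+k], indexed from 0, for k = -3 to 3:
  r_xx[-3] = x[3]*x[0] = 0
  r_xx[-2] = x[2]*x[0] + x[3]*x[1] = 0
  r_xx[-1] = x[1]*x[0] + x[2]*x[1] + x[3]*x[2] = -12
  r_xx[0] = x[0]*x[0] + x[1]*x[1] + x[2]*x[2] + x[3]*x[3] = 25
  r_xx[1] = x[0]*x[1] + x[1]*x[2] + x[2]*x[3] = -12
  r_xx[2] = x[0]*x[2] + x[1]*x[3] = 0
  r_xx[3] = x[0]*x[3] = 0
r_xx = [0, 0, -12, 25, -12, 0, 0]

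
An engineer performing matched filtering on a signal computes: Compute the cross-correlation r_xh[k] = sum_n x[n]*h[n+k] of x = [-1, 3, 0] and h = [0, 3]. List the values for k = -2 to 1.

Both sequences indexed from 0 and zero outside their support.
Lags with overlap: k = -2 to 1.
  r_xh[-2] = x[2]*h[0] = 0
  r_xh[-1] = x[1]*h[0] + x[2]*h[1] = 0
  r_xh[0] = x[0]*h[0] + x[1]*h[1] = 9
  r_xh[1] = x[0]*h[1] = -3
r_xh = [0, 0, 9, -3] (for k = -2, ..., 1)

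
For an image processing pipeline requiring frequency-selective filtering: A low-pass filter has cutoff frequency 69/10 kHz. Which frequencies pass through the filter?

A low-pass filter passes all frequencies below the cutoff frequency 69/10 kHz and attenuates higher frequencies.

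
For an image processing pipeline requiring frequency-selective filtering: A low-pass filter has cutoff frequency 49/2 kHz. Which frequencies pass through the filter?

A low-pass filter passes all frequencies below the cutoff frequency 49/2 kHz and attenuates higher frequencies.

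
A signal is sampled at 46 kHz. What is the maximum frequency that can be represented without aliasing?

The maximum frequency that can be represented without aliasing
is the Nyquist frequency: f_max = f_s / 2 = 46 kHz / 2 = 23 kHz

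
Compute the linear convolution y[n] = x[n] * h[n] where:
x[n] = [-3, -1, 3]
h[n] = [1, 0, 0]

y[n] = sum_k x[k]*h[n-k]. Output length = len(x) + len(h) - 1 = 3 + 3 - 1 = 5.
y[0] = -3*1 = -3
y[1] = -1*1 + -3*0 = -1
y[2] = 3*1 + -1*0 + -3*0 = 3
y[3] = 3*0 + -1*0 = 0
y[4] = 3*0 = 0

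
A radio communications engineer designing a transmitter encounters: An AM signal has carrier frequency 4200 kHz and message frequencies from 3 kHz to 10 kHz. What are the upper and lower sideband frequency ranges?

Upper sideband (USB) = fc + [fm_low, fm_high] = 4200 + [3, 10] = [4203, 4210] kHz
Lower sideband (LSB) = fc - [fm_high, fm_low] = 4200 - [10, 3] = [4190, 4197] kHz
Total occupied spectrum: 4190 kHz to 4210 kHz (plus carrier at 4200 kHz)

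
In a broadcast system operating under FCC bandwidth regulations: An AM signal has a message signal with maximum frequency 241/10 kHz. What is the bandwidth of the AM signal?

In AM (double-sideband), the bandwidth is twice the message frequency.
BW = 2 * f_m = 2 * 241/10 kHz = 241/5 kHz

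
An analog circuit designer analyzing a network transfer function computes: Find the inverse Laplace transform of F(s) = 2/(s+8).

Standard pair: k/(s+a) <-> k*e^(-at)*u(t)
With k=2, a=8: f(t) = 2*e^(-8t)*u(t)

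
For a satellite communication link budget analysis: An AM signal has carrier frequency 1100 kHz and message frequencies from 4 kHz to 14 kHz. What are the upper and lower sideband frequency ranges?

Upper sideband (USB) = fc + [fm_low, fm_high] = 1100 + [4, 14] = [1104, 1114] kHz
Lower sideband (LSB) = fc - [fm_high, fm_low] = 1100 - [14, 4] = [1086, 1096] kHz
Total occupied spectrum: 1086 kHz to 1114 kHz (plus carrier at 1100 kHz)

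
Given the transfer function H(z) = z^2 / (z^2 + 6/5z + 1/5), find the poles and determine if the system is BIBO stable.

Poles are roots of the denominator: z^2 + 6/5z + 1/5 = 0.
Quadratic formula: z = [-(6/5) +/- sqrt((6/5)^2 - 4*(1/5))] / 2
Discriminant = 36/25 - 4/5 = 16/25; sqrt = 4/5.
z = (-6/5 +/- 4/5) / 2 => z = -1/5 or z = -1.
|p1| = 1, |p2| = 1/5.
For BIBO stability, all poles must lie inside the unit circle (|p| < 1).
System is UNSTABLE since at least one |p| >= 1.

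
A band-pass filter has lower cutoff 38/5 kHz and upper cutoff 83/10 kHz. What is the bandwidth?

Bandwidth = f_high - f_low
= 83/10 kHz - 38/5 kHz = 7/10 kHz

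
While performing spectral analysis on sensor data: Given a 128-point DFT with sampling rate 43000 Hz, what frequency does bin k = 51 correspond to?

The frequency of DFT bin k is: f_k = k * f_s / N
f_51 = 51 * 43000 / 128 = 274125/16 Hz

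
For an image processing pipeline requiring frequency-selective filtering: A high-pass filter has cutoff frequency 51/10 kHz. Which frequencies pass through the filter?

A high-pass filter passes all frequencies above the cutoff frequency 51/10 kHz and attenuates lower frequencies.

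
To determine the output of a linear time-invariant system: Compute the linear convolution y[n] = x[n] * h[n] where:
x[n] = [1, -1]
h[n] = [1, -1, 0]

y[n] = sum_k x[k]*h[n-k]. Output length = len(x) + len(h) - 1 = 2 + 3 - 1 = 4.
y[0] = 1*1 = 1
y[1] = -1*1 + 1*-1 = -2
y[2] = -1*-1 + 1*0 = 1
y[3] = -1*0 = 0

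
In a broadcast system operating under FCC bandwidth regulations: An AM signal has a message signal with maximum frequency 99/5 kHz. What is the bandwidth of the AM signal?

In AM (double-sideband), the bandwidth is twice the message frequency.
BW = 2 * f_m = 2 * 99/5 kHz = 198/5 kHz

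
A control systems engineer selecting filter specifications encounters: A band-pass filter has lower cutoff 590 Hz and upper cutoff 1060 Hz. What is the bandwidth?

Bandwidth = f_high - f_low
= 1060 Hz - 590 Hz = 470 Hz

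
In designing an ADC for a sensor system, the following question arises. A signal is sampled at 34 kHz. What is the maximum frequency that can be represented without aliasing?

The maximum frequency that can be represented without aliasing
is the Nyquist frequency: f_max = f_s / 2 = 34 kHz / 2 = 17 kHz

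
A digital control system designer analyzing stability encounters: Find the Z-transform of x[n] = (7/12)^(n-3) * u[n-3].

Time-shifting property: if X(z) = Z{x[n]}, then Z{x[n-d]} = z^(-d) * X(z)
X(z) = z/(z - 7/12) for x[n] = (7/12)^n * u[n]
Z{x[n-3]} = z^(-3) * z/(z - 7/12) = z^(-2)/(z - 7/12)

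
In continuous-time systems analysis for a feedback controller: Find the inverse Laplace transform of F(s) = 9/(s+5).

Standard pair: k/(s+a) <-> k*e^(-at)*u(t)
With k=9, a=5: f(t) = 9*e^(-5t)*u(t)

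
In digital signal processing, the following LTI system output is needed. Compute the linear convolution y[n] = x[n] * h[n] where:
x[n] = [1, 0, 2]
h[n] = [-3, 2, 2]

y[n] = sum_k x[k]*h[n-k]. Output length = len(x) + len(h) - 1 = 3 + 3 - 1 = 5.
y[0] = 1*-3 = -3
y[1] = 0*-3 + 1*2 = 2
y[2] = 2*-3 + 0*2 + 1*2 = -4
y[3] = 2*2 + 0*2 = 4
y[4] = 2*2 = 4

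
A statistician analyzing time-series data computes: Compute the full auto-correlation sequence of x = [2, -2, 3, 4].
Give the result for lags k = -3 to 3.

r_xx[k] = sum_m x[m]*x[m+k], indexed from 0, for k = -3 to 3:
  r_xx[-3] = x[3]*x[0] = 8
  r_xx[-2] = x[2]*x[0] + x[3]*x[1] = -2
  r_xx[-1] = x[1]*x[0] + x[2]*x[1] + x[3]*x[2] = 2
  r_xx[0] = x[0]*x[0] + x[1]*x[1] + x[2]*x[2] + x[3]*x[3] = 33
  r_xx[1] = x[0]*x[1] + x[1]*x[2] + x[2]*x[3] = 2
  r_xx[2] = x[0]*x[2] + x[1]*x[3] = -2
  r_xx[3] = x[0]*x[3] = 8
r_xx = [8, -2, 2, 33, 2, -2, 8]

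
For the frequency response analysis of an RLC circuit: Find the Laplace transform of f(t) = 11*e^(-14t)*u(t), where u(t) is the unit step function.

Standard Laplace transform pair:
e^(-at)*u(t) <-> 1/(s+a)
With a = 14: L{11*e^(-14t)*u(t)} = 11/(s+14), ROC: Re(s) > -14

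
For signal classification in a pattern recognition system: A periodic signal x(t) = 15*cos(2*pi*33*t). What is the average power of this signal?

Average power of A*cos(wt) is A^2/2.
P = 15^2 / 2 = 225/2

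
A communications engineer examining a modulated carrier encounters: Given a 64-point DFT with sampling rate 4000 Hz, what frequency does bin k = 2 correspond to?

The frequency of DFT bin k is: f_k = k * f_s / N
f_2 = 2 * 4000 / 64 = 125 Hz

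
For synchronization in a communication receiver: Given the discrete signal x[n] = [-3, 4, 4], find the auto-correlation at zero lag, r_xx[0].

The auto-correlation at zero lag r_xx[0] equals the signal energy.
r_xx[0] = sum of x[n]^2 = (-3)^2 + 4^2 + 4^2
= 9 + 16 + 16 = 41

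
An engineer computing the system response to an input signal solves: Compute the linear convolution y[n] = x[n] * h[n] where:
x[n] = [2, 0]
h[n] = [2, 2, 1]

y[n] = sum_k x[k]*h[n-k]. Output length = len(x) + len(h) - 1 = 2 + 3 - 1 = 4.
y[0] = 2*2 = 4
y[1] = 0*2 + 2*2 = 4
y[2] = 0*2 + 2*1 = 2
y[3] = 0*1 = 0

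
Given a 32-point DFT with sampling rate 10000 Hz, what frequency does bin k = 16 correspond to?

The frequency of DFT bin k is: f_k = k * f_s / N
f_16 = 16 * 10000 / 32 = 5000 Hz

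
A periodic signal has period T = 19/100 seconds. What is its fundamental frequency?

The fundamental frequency is the reciprocal of the period.
f = 1/T = 1/(19/100) = 100/19 Hz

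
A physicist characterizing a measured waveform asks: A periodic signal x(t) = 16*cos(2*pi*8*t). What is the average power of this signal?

Average power of A*cos(wt) is A^2/2.
P = 16^2 / 2 = 256/2 = 128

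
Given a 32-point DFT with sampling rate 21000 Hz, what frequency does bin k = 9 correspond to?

The frequency of DFT bin k is: f_k = k * f_s / N
f_9 = 9 * 21000 / 32 = 23625/4 Hz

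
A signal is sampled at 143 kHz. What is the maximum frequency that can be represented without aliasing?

The maximum frequency that can be represented without aliasing
is the Nyquist frequency: f_max = f_s / 2 = 143 kHz / 2 = 143/2 kHz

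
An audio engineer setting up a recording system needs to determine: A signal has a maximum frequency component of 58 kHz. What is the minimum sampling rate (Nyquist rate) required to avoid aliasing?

By the Nyquist-Shannon sampling theorem,
the minimum sampling rate (Nyquist rate) must be at least 2 * f_max.
Nyquist rate = 2 * 58 kHz = 116 kHz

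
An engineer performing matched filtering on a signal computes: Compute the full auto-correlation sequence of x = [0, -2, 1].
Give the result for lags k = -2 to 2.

r_xx[k] = sum_m x[m]*x[m+k], indexed from 0, for k = -2 to 2:
  r_xx[-2] = x[2]*x[0] = 0
  r_xx[-1] = x[1]*x[0] + x[2]*x[1] = -2
  r_xx[0] = x[0]*x[0] + x[1]*x[1] + x[2]*x[2] = 5
  r_xx[1] = x[0]*x[1] + x[1]*x[2] = -2
  r_xx[2] = x[0]*x[2] = 0
r_xx = [0, -2, 5, -2, 0]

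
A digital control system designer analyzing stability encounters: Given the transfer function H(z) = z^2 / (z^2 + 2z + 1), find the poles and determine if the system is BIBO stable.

Poles are roots of the denominator: z^2 + 2z + 1 = 0.
Quadratic formula: z = [-(2) +/- sqrt((2)^2 - 4*(1))] / 2
Discriminant = 4 - 4 = 0; sqrt = 0.
z = (-2 +/- 0) / 2 = -1 (repeated root).
|p1| = 1, |p2| = 1.
For BIBO stability, all poles must lie inside the unit circle (|p| < 1).
System is UNSTABLE since at least one |p| >= 1.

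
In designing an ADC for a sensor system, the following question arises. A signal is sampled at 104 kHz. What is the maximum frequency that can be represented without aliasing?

The maximum frequency that can be represented without aliasing
is the Nyquist frequency: f_max = f_s / 2 = 104 kHz / 2 = 52 kHz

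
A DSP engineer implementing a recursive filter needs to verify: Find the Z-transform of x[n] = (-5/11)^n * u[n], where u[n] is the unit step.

The Z-transform of a^n * u[n] is z/(z-a) for |z| > |a|.
Here a = -5/11, so X(z) = z/(z - (-5/11)) = 11z/(11z + 5)
ROC: |z| > 5/11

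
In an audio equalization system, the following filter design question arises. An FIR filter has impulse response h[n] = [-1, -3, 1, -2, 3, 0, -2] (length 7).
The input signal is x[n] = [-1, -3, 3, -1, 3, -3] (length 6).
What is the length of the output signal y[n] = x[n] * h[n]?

For linear convolution, the output length is:
len(y) = len(x) + len(h) - 1 = 6 + 7 - 1 = 12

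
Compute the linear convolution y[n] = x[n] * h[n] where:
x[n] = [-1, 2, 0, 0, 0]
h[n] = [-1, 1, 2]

y[n] = sum_k x[k]*h[n-k]. Output length = len(x) + len(h) - 1 = 5 + 3 - 1 = 7.
y[0] = -1*-1 = 1
y[1] = 2*-1 + -1*1 = -3
y[2] = 0*-1 + 2*1 + -1*2 = 0
y[3] = 0*-1 + 0*1 + 2*2 = 4
y[4] = 0*-1 + 0*1 + 0*2 = 0
y[5] = 0*1 + 0*2 = 0
y[6] = 0*2 = 0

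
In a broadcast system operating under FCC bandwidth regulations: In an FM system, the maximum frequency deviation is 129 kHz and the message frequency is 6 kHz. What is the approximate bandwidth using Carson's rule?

Carson's rule: BW = 2*(delta_f + f_m)
= 2*(129 + 6) kHz = 270 kHz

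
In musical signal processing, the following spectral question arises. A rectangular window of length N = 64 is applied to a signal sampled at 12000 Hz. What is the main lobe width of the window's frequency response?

For a rectangular window of length N,
the main lobe width in frequency is 2*f_s/N.
= 2*12000/64 = 375 Hz
This determines the minimum frequency separation for resolving two sinusoids.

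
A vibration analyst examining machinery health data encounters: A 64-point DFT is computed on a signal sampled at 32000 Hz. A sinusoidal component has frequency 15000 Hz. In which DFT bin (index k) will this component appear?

DFT frequency resolution = f_s/N = 32000/64 = 500 Hz
Bin index k = f_signal / resolution = 15000 / 500 = 30
The signal frequency 15000 Hz falls in DFT bin k = 30.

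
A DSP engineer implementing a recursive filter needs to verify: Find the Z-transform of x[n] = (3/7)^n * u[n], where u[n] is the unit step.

The Z-transform of a^n * u[n] is z/(z-a) for |z| > |a|.
Here a = 3/7, so X(z) = z/(z - (3/7)) = 7z/(7z - 3)
ROC: |z| > 3/7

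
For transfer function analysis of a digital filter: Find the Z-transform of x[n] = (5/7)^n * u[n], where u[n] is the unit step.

The Z-transform of a^n * u[n] is z/(z-a) for |z| > |a|.
Here a = 5/7, so X(z) = z/(z - (5/7)) = 7z/(7z - 5)
ROC: |z| > 5/7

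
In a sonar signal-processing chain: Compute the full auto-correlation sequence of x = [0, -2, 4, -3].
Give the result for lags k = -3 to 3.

r_xx[k] = sum_m x[m]*x[m+k], indexed from 0, for k = -3 to 3:
  r_xx[-3] = x[3]*x[0] = 0
  r_xx[-2] = x[2]*x[0] + x[3]*x[1] = 6
  r_xx[-1] = x[1]*x[0] + x[2]*x[1] + x[3]*x[2] = -20
  r_xx[0] = x[0]*x[0] + x[1]*x[1] + x[2]*x[2] + x[3]*x[3] = 29
  r_xx[1] = x[0]*x[1] + x[1]*x[2] + x[2]*x[3] = -20
  r_xx[2] = x[0]*x[2] + x[1]*x[3] = 6
  r_xx[3] = x[0]*x[3] = 0
r_xx = [0, 6, -20, 29, -20, 6, 0]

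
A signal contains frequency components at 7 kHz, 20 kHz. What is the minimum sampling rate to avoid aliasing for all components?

The highest frequency component is f_max = 20 kHz.
Nyquist rate = 2 * f_max = 2 * 20 kHz = 40 kHz.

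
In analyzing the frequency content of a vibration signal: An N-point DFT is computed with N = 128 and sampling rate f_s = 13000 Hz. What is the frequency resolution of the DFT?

DFT frequency resolution = f_s / N
= 13000 / 128 = 1625/16 Hz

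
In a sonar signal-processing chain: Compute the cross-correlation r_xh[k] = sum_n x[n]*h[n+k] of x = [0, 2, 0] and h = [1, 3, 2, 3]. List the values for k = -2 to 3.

Both sequences indexed from 0 and zero outside their support.
Lags with overlap: k = -2 to 3.
  r_xh[-2] = x[2]*h[0] = 0
  r_xh[-1] = x[1]*h[0] + x[2]*h[1] = 2
  r_xh[0] = x[0]*h[0] + x[1]*h[1] + x[2]*h[2] = 6
  r_xh[1] = x[0]*h[1] + x[1]*h[2] + x[2]*h[3] = 4
  r_xh[2] = x[0]*h[2] + x[1]*h[3] = 6
  r_xh[3] = x[0]*h[3] = 0
r_xh = [0, 2, 6, 4, 6, 0] (for k = -2, ..., 3)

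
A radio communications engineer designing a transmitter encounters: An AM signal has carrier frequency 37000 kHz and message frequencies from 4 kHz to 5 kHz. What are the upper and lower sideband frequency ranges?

Upper sideband (USB) = fc + [fm_low, fm_high] = 37000 + [4, 5] = [37004, 37005] kHz
Lower sideband (LSB) = fc - [fm_high, fm_low] = 37000 - [5, 4] = [36995, 36996] kHz
Total occupied spectrum: 36995 kHz to 37005 kHz (plus carrier at 37000 kHz)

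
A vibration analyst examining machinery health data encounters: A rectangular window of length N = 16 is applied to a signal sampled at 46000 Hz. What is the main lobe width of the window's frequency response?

For a rectangular window of length N,
the main lobe width in frequency is 2*f_s/N.
= 2*46000/16 = 5750 Hz
This determines the minimum frequency separation for resolving two sinusoids.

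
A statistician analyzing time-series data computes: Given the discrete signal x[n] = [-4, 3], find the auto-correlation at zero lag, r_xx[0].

The auto-correlation at zero lag r_xx[0] equals the signal energy.
r_xx[0] = sum of x[n]^2 = (-4)^2 + 3^2
= 16 + 9 = 25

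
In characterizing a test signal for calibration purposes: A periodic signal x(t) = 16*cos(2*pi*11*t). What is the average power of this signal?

Average power of A*cos(wt) is A^2/2.
P = 16^2 / 2 = 256/2 = 128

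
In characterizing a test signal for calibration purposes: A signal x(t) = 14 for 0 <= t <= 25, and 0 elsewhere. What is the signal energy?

Energy = integral of |x(t)|^2 dt over the signal duration
= 14^2 * 25 = 196 * 25 = 4900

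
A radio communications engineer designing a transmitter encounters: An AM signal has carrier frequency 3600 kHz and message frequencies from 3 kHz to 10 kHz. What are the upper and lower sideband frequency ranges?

Upper sideband (USB) = fc + [fm_low, fm_high] = 3600 + [3, 10] = [3603, 3610] kHz
Lower sideband (LSB) = fc - [fm_high, fm_low] = 3600 - [10, 3] = [3590, 3597] kHz
Total occupied spectrum: 3590 kHz to 3610 kHz (plus carrier at 3600 kHz)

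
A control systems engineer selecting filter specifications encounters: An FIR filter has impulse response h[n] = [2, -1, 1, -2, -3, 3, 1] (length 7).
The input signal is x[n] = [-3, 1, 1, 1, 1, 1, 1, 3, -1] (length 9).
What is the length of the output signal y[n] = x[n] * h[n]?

For linear convolution, the output length is:
len(y) = len(x) + len(h) - 1 = 9 + 7 - 1 = 15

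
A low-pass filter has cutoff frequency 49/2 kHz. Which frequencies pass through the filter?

A low-pass filter passes all frequencies below the cutoff frequency 49/2 kHz and attenuates higher frequencies.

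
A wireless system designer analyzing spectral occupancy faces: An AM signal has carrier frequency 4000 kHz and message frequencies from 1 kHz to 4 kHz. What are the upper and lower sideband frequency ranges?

Upper sideband (USB) = fc + [fm_low, fm_high] = 4000 + [1, 4] = [4001, 4004] kHz
Lower sideband (LSB) = fc - [fm_high, fm_low] = 4000 - [4, 1] = [3996, 3999] kHz
Total occupied spectrum: 3996 kHz to 4004 kHz (plus carrier at 4000 kHz)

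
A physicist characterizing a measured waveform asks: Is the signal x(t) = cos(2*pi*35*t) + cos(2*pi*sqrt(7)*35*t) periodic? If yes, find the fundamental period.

f1 = 35 Hz, f2 = 35*sqrt(7) Hz
Ratio f2/f1 = sqrt(7), which is irrational.
Since the frequency ratio is irrational, no common period exists.
The signal is not periodic.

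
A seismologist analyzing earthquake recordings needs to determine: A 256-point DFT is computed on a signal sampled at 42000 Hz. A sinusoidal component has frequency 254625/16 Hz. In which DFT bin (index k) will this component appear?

DFT frequency resolution = f_s/N = 42000/256 = 2625/16 Hz
Bin index k = f_signal / resolution = 254625/16 / 2625/16 = 97
The signal frequency 254625/16 Hz falls in DFT bin k = 97.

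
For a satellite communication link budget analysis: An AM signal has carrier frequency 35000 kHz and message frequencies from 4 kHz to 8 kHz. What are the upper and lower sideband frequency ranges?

Upper sideband (USB) = fc + [fm_low, fm_high] = 35000 + [4, 8] = [35004, 35008] kHz
Lower sideband (LSB) = fc - [fm_high, fm_low] = 35000 - [8, 4] = [34992, 34996] kHz
Total occupied spectrum: 34992 kHz to 35008 kHz (plus carrier at 35000 kHz)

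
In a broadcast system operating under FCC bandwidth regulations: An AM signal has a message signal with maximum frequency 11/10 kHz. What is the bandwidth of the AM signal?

In AM (double-sideband), the bandwidth is twice the message frequency.
BW = 2 * f_m = 2 * 11/10 kHz = 11/5 kHz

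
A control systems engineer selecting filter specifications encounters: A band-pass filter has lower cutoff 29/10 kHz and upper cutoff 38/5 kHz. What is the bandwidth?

Bandwidth = f_high - f_low
= 38/5 kHz - 29/10 kHz = 47/10 kHz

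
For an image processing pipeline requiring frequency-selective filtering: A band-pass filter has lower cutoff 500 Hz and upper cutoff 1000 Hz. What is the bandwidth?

Bandwidth = f_high - f_low
= 1000 Hz - 500 Hz = 500 Hz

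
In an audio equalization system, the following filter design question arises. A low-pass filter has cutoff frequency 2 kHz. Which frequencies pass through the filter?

A low-pass filter passes all frequencies below the cutoff frequency 2 kHz and attenuates higher frequencies.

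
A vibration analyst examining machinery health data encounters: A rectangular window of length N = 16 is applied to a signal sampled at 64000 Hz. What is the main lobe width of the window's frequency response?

For a rectangular window of length N,
the main lobe width in frequency is 2*f_s/N.
= 2*64000/16 = 8000 Hz
This determines the minimum frequency separation for resolving two sinusoids.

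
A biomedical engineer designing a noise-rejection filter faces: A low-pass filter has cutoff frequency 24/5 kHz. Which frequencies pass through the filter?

A low-pass filter passes all frequencies below the cutoff frequency 24/5 kHz and attenuates higher frequencies.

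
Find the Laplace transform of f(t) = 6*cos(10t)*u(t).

Standard pair: cos(wt)*u(t) <-> s/(s^2+w^2)
With w = 10: L{6*cos(10t)*u(t)} = 6s/(s^2+100)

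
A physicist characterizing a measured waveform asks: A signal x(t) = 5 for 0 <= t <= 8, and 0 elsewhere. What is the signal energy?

Energy = integral of |x(t)|^2 dt over the signal duration
= 5^2 * 8 = 25 * 8 = 200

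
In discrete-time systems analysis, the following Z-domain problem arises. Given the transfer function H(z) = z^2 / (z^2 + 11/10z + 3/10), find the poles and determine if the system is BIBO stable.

Poles are roots of the denominator: z^2 + 11/10z + 3/10 = 0.
Quadratic formula: z = [-(11/10) +/- sqrt((11/10)^2 - 4*(3/10))] / 2
Discriminant = 121/100 - 6/5 = 1/100; sqrt = 1/10.
z = (-11/10 +/- 1/10) / 2 => z = -1/2 or z = -3/5.
|p1| = 1/2, |p2| = 3/5.
For BIBO stability, all poles must lie inside the unit circle (|p| < 1).
System is STABLE since both |p| < 1.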